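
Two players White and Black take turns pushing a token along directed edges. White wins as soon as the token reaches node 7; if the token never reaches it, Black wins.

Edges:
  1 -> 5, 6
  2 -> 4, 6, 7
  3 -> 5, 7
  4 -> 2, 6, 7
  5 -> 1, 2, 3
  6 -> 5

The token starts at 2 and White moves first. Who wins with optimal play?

Track states (vertex, player-to-move).
A0 = {(7,White), (7,Black)}
A1: add {(2,White), (3,White), (4,White)}.
(2,White) ∈ A1 ⇒ White forces the target.

White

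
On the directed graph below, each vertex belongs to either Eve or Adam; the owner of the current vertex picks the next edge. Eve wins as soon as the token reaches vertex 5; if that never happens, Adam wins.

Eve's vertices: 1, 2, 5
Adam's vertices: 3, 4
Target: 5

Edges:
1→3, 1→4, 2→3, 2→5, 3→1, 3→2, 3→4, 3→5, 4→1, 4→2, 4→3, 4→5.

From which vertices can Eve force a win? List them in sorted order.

2, 5

A0 = {5}
A1: add {2} — 2 (Eve) has 2→5.
A2 = A1; e.g. 1 (Eve) has no edge into A1. Fixed point.
Eve's winning region = {2, 5}.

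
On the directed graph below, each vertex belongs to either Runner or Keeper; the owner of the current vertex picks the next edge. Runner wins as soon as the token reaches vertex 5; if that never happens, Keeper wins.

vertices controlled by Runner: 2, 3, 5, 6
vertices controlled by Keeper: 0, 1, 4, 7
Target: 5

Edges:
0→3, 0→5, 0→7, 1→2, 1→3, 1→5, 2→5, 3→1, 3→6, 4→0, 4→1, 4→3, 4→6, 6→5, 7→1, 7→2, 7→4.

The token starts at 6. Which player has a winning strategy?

Runner

A0 = {5}
A1: add {2, 6} — 2 (Runner) has 2→5; 6 (Runner) has 6→5.
6 ∈ A1, so Runner can force the target.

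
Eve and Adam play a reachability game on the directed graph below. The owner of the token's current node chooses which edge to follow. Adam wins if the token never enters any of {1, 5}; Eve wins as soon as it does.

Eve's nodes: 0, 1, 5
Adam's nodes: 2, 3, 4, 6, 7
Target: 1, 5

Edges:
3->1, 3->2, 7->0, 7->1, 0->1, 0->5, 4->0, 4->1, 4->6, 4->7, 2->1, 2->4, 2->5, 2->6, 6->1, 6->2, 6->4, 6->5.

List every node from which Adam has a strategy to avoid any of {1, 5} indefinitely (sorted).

A0 = {1, 5}
A1: add {0} — 0 (Eve) has 0→1.
A2: add {7} — 7 (Adam): all of {0, 1} already in.
A3 = A2; e.g. 2 (Adam) can still go to 4. Fixed point.
Eve's attractor = {0, 1, 5, 7}; Adam avoids the target exactly from the complement.

2, 3, 4, 6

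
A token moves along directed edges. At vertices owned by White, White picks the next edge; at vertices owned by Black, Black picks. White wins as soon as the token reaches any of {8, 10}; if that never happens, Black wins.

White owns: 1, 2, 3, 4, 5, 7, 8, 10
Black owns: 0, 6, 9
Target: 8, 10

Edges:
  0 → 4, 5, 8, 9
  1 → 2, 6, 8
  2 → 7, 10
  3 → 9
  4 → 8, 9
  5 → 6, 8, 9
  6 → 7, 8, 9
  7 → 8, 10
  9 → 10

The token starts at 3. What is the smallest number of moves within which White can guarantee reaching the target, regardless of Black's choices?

2

A0 = {8, 10}
A1: add {1, 2, 4, 5, 7, 9} — 1 (White) has 1→8; 2 (White) has 2→10; 4 (White) has 4→8; 5 (White) has 5→8; 7 (White) has 7→8; 9 (Black): all of {10} already in.
A2: add {0, 3, 6} — 0 (Black): all of {4, 5, 8, 9} already in; 3 (White) has 3→9; 6 (Black): all of {7, 8, 9} already in.
A2 = all vertices. Fixed point.
3 enters the attractor at level 2, so White can force the target in 2 moves from there.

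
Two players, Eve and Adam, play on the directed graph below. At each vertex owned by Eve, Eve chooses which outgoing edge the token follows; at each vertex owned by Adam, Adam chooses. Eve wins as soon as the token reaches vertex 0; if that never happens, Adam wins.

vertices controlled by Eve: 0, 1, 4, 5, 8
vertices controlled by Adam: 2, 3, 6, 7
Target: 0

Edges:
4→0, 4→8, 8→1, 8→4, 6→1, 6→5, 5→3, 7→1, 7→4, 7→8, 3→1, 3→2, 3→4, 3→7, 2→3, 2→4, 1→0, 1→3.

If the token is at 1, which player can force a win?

Eve

A0 = {0}
A1: add {1, 4} — 1 (Eve) has 1→0; 4 (Eve) has 4→0.
1 ∈ A1, so Eve can force the target.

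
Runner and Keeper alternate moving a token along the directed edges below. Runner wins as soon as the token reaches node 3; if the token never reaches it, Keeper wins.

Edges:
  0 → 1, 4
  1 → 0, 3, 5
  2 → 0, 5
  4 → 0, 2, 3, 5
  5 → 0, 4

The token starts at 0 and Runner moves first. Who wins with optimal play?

Keeper

Track states (vertex, player-to-move).
A0 = {(3,Runner), (3,Keeper)}
A1: add {(1,Runner), (4,Runner)}.
A2: add {(0,Keeper)}.
A3: add {(2,Runner), (5,Runner)}.
A4 = A3; e.g. (0,Runner) stays out. (0,Runner) never enters ⇒ Keeper avoids the target.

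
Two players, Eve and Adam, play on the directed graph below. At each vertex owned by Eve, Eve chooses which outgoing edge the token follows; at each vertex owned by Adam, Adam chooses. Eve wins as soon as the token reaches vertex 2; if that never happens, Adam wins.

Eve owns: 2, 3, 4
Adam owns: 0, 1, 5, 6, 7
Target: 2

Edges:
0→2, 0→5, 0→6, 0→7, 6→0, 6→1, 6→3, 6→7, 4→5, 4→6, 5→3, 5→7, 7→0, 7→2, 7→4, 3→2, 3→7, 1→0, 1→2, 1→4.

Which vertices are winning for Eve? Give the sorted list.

2, 3

A0 = {2}
A1: add {3} — 3 (Eve) has 3→2.
A2 = A1; e.g. 0 (Adam) can still go to 5. Fixed point.
Eve's winning region = {2, 3}.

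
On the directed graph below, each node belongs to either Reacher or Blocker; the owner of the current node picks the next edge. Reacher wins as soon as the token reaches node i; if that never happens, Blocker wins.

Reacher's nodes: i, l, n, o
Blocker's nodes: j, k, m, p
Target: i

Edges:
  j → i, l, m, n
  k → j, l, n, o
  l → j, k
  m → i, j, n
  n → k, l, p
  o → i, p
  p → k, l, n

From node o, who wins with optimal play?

A0 = {i}
A1: add {o} — o (Reacher) has o→i.
A2 = A1; e.g. j (Blocker) can still go to l. Fixed point.
o ∈ A1, so Reacher can force the target.

Reacher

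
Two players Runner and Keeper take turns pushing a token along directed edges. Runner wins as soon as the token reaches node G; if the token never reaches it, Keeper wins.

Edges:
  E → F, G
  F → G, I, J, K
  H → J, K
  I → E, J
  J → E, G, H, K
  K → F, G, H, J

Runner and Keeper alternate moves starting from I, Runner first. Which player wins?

Track states (vertex, player-to-move).
A0 = {(G,Runner), (G,Keeper)}
A1: add {(E,Runner), (F,Runner), (J,Runner), (K,Runner)}.
A2: add {(E,Keeper), (H,Keeper), (I,Keeper)}.
A3: add {(I,Runner)}.
(I,Runner) ∈ A3 ⇒ Runner forces the target.

Runner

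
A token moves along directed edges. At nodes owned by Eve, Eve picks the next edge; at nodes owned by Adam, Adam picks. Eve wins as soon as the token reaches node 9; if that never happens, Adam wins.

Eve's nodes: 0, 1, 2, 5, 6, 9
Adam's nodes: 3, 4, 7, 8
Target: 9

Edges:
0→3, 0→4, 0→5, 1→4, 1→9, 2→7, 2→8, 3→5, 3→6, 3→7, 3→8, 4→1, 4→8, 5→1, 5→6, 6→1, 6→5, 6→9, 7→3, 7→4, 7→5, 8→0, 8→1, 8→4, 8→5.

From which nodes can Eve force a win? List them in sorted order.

0, 1, 5, 6, 9

A0 = {9}
A1: add {1, 6} — 1 (Eve) has 1→9; 6 (Eve) has 6→9.
A2: add {5} — 5 (Eve) has 5→1.
A3: add {0} — 0 (Eve) has 0→5.
A4 = A3; e.g. 2 (Eve) has no edge into A3. Fixed point.
Eve's winning region = {0, 1, 5, 6, 9}.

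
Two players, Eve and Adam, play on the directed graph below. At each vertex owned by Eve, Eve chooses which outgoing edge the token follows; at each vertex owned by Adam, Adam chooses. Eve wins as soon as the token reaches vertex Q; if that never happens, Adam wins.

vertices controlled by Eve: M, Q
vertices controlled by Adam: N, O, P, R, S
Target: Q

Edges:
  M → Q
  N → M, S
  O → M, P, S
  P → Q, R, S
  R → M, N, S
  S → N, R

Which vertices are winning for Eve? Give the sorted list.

M, Q

A0 = {Q}
A1: add {M} — M (Eve) has M→Q.
A2 = A1; e.g. N (Adam) can still go to S. Fixed point.
Eve's winning region = {M, Q}.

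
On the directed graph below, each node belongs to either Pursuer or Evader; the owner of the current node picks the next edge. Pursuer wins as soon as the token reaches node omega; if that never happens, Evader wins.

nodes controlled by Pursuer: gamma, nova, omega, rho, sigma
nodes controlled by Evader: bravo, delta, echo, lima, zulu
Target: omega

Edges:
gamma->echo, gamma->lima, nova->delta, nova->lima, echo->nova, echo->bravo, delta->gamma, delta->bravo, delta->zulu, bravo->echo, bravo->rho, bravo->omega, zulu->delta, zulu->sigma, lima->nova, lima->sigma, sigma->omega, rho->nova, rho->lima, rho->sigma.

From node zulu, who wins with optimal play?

A0 = {omega}
A1: add {sigma} — sigma (Pursuer) has sigma→omega.
A2: add {rho} — rho (Pursuer) has rho→sigma.
A3 = A2; e.g. gamma (Pursuer) has no edge into A2. Fixed point.
zulu never enters the attractor, so Evader can avoid the target forever.

Evader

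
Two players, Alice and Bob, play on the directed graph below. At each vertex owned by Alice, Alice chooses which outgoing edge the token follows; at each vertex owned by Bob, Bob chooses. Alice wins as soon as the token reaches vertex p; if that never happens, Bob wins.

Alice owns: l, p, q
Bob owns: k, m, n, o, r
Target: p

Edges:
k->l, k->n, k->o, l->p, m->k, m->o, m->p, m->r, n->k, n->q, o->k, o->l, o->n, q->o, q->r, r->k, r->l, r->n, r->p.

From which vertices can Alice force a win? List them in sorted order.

l, p

A0 = {p}
A1: add {l} — l (Alice) has l→p.
A2 = A1; e.g. k (Bob) can still go to n. Fixed point.
Alice's winning region = {l, p}.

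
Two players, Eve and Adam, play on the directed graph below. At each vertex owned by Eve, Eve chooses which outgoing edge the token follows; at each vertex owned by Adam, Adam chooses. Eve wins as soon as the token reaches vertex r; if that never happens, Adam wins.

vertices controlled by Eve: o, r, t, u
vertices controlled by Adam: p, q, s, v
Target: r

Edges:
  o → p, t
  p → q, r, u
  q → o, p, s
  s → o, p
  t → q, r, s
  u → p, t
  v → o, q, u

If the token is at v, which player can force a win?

Adam

A0 = {r}
A1: add {t} — t (Eve) has t→r.
A2: add {o, u} — o (Eve) has o→t; u (Eve) has u→t.
A3 = A2; e.g. p (Adam) can still go to q. Fixed point.
v never enters the attractor, so Adam can avoid the target forever.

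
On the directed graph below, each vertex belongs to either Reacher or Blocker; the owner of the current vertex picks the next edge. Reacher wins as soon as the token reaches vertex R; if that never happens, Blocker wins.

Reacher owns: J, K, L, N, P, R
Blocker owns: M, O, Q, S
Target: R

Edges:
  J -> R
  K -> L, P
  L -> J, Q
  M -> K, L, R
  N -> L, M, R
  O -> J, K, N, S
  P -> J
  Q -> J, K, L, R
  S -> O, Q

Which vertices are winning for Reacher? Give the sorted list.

A0 = {R}
A1: add {J, N} — J (Reacher) has J→R; N (Reacher) has N→R.
A2: add {L, P} — L (Reacher) has L→J; P (Reacher) has P→J.
A3: add {K} — K (Reacher) has K→L.
A4: add {M, Q} — M (Blocker): all of {K, L, R} already in; Q (Blocker): all of {J, K, L, R} already in.
A5 = A4; e.g. O (Blocker) can still go to S. Fixed point.
Reacher's winning region = {J, K, L, M, N, P, Q, R}.

J, K, L, M, N, P, Q, R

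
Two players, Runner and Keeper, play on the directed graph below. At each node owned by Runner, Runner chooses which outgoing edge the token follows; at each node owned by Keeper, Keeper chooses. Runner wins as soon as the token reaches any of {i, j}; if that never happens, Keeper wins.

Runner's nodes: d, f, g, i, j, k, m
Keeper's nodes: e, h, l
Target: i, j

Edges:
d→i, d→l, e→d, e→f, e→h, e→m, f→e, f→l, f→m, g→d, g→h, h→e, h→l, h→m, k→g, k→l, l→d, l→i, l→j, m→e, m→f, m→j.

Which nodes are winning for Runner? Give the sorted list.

d, f, g, i, j, k, l, m

A0 = {i, j}
A1: add {d, m} — d (Runner) has d→i; m (Runner) has m→j.
A2: add {f, g, l} — f (Runner) has f→m; g (Runner) has g→d; l (Keeper): all of {d, i, j} already in.
A3: add {k} — k (Runner) has k→g.
A4 = A3; e.g. e (Keeper) can still go to h. Fixed point.
Runner's winning region = {d, f, g, i, j, k, l, m}.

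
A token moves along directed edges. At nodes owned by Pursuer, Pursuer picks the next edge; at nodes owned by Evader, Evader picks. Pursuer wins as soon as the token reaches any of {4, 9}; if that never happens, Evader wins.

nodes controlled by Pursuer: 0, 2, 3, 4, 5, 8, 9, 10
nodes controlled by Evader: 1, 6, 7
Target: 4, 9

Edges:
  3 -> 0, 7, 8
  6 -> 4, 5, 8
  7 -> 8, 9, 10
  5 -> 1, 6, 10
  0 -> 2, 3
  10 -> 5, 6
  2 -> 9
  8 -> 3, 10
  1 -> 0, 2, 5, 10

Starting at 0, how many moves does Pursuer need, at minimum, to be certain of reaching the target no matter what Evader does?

A0 = {4, 9}
A1: add {2} — 2 (Pursuer) has 2→9.
A2: add {0} — 0 (Pursuer) has 0→2.
0 enters the attractor at level 2, so Pursuer can force the target in 2 moves from there.

2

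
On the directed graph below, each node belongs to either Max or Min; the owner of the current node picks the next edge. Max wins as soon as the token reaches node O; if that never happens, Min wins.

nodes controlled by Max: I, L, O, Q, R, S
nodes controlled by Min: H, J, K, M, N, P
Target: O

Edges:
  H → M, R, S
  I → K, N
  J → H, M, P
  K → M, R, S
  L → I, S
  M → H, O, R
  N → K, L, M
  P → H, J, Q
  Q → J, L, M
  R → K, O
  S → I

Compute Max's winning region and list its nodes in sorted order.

O, R

A0 = {O}
A1: add {R} — R (Max) has R→O.
A2 = A1; e.g. H (Min) can still go to M. Fixed point.
Max's winning region = {O, R}.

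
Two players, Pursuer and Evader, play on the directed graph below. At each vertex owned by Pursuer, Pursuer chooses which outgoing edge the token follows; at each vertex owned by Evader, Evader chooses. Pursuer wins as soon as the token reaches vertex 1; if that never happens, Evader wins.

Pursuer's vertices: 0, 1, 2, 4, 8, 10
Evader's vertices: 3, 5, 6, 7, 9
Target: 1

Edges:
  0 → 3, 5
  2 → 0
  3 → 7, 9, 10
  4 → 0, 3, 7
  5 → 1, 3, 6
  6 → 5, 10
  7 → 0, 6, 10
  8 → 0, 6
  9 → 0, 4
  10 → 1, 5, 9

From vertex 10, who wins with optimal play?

A0 = {1}
A1: add {10} — 10 (Pursuer) has 10→1.
A2 = A1; e.g. 0 (Pursuer) has no edge into A1. Fixed point.
10 ∈ A1, so Pursuer can force the target.

Pursuer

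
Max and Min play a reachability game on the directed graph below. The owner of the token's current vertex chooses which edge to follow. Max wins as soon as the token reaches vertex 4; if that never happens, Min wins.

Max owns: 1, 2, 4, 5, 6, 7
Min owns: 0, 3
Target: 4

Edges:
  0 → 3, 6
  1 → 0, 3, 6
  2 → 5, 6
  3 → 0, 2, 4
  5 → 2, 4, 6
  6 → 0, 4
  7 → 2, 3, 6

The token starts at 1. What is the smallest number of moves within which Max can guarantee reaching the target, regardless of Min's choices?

2

A0 = {4}
A1: add {5, 6} — 5 (Max) has 5→4; 6 (Max) has 6→4.
A2: add {1, 2, 7} — 1 (Max) has 1→6; 2 (Max) has 2→5; 7 (Max) has 7→6.
A3 = A2; e.g. 0 (Min) can still go to 3. Fixed point.
1 enters the attractor at level 2, so Max can force the target in 2 moves from there.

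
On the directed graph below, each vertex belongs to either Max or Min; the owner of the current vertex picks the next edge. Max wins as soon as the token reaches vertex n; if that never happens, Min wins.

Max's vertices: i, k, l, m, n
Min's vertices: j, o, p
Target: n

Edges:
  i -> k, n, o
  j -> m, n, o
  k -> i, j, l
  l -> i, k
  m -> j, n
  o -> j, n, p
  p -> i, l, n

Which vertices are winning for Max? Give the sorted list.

A0 = {n}
A1: add {i, m} — i (Max) has i→n; m (Max) has m→n.
A2: add {k, l} — k (Max) has k→i; l (Max) has l→i.
A3: add {p} — p (Min): all of {i, l, n} already in.
A4 = A3; e.g. j (Min) can still go to o. Fixed point.
Max's winning region = {i, k, l, m, n, p}.

i, k, l, m, n, p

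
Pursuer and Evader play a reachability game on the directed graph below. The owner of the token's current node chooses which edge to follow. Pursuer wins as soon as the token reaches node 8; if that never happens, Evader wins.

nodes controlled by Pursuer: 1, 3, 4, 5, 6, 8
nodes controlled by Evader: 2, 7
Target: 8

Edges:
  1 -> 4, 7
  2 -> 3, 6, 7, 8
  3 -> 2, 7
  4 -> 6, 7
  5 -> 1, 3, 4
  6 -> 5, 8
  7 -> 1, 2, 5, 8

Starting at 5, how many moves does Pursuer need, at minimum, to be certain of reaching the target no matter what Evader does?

3

A0 = {8}
A1: add {6} — 6 (Pursuer) has 6→8.
A2: add {4} — 4 (Pursuer) has 4→6.
A3: add {1, 5} — 1 (Pursuer) has 1→4; 5 (Pursuer) has 5→4.
A4 = A3; e.g. 2 (Evader) can still go to 3. Fixed point.
5 enters the attractor at level 3, so Pursuer can force the target in 3 moves from there.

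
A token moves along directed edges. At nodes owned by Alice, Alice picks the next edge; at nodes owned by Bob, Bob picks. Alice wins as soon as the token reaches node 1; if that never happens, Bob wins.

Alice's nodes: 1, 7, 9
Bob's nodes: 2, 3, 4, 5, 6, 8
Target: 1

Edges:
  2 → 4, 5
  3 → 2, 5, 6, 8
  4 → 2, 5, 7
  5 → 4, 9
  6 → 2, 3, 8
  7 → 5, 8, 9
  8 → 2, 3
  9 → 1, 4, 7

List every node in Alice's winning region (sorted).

A0 = {1}
A1: add {9} — 9 (Alice) has 9→1.
A2: add {7} — 7 (Alice) has 7→9.
A3 = A2; e.g. 2 (Bob) can still go to 4. Fixed point.
Alice's winning region = {1, 7, 9}.

1, 7, 9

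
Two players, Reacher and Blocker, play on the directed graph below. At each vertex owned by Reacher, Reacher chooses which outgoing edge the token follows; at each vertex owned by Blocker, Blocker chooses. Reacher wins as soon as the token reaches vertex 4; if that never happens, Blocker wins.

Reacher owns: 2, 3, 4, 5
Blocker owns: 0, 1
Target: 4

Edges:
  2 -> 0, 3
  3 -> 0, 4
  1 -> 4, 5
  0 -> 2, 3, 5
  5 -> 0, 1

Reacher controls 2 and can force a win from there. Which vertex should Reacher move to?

A0 = {4}
A1: add {3} — 3 (Reacher) has 3→4.
A2: add {2} — 2 (Reacher) has 2→3.
A3 = A2; e.g. 0 (Blocker) can still go to 5. Fixed point.
From 2, successor 3 is in the attractor (rank 1); the other successor 0 is not.

3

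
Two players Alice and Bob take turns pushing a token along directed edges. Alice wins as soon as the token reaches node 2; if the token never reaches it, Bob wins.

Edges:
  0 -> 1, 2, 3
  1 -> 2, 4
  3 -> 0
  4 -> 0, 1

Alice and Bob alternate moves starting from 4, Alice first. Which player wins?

Track states (vertex, player-to-move).
A0 = {(2,Alice), (2,Bob)}
A1: add {(0,Alice), (1,Alice)}.
A2: add {(3,Bob), (4,Bob)}.
A3 = A2; e.g. (0,Bob) stays out. (4,Alice) never enters ⇒ Bob avoids the target.

Bob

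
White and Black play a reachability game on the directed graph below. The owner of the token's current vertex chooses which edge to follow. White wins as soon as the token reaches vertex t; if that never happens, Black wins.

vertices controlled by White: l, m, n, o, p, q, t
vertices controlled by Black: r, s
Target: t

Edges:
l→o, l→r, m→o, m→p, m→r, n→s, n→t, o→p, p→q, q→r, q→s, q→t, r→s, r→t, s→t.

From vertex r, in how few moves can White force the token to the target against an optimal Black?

A0 = {t}
A1: add {n, q, s} — n (White) has n→t; q (White) has q→t; s (Black): all of {t} already in.
A2: add {p, r} — p (White) has p→q; r (Black): all of {s, t} already in.
r enters the attractor at level 2, so White can force the target in 2 moves from there.

2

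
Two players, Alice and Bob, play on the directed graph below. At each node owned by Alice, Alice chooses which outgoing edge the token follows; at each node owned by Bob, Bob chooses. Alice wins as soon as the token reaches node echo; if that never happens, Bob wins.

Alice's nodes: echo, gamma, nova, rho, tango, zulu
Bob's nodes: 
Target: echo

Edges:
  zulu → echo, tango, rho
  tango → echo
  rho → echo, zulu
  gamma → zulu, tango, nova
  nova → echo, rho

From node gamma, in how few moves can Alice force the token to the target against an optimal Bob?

2

A0 = {echo}
A1: add {nova, rho, tango, zulu} — zulu (Alice) has zulu→echo; tango (Alice) has tango→echo; rho (Alice) has rho→echo; nova (Alice) has nova→echo.
A2: add {gamma} — gamma (Alice) has gamma→zulu.
A2 = all vertices. Fixed point.
gamma enters the attractor at level 2, so Alice can force the target in 2 moves from there.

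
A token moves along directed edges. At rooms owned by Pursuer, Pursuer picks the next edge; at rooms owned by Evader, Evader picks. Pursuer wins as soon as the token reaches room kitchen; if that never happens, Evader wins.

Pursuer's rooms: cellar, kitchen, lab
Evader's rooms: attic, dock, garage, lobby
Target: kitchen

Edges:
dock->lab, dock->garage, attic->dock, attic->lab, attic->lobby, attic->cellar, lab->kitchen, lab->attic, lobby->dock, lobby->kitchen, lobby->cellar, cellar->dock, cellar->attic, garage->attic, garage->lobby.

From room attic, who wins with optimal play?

Evader

A0 = {kitchen}
A1: add {lab} — lab (Pursuer) has lab→kitchen.
A2 = A1; e.g. dock (Evader) can still go to garage. Fixed point.
attic never enters the attractor, so Evader can avoid the target forever.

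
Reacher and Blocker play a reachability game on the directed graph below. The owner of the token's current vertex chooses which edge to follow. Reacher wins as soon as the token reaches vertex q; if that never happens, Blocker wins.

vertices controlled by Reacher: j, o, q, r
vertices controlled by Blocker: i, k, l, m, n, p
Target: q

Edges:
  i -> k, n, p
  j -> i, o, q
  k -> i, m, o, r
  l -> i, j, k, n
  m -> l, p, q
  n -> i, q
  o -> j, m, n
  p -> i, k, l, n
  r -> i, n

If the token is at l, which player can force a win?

A0 = {q}
A1: add {j} — j (Reacher) has j→q.
A2: add {o} — o (Reacher) has o→j.
A3 = A2; e.g. i (Blocker) can still go to k. Fixed point.
l never enters the attractor, so Blocker can avoid the target forever.

Blocker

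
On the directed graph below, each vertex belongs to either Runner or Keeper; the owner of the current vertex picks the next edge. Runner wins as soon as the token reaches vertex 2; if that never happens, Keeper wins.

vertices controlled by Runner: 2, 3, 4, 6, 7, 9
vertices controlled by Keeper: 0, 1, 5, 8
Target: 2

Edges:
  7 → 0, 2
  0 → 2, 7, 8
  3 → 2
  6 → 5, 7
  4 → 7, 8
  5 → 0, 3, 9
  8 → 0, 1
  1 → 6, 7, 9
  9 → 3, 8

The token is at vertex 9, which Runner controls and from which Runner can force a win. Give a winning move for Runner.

A0 = {2}
A1: add {3, 7} — 3 (Runner) has 3→2; 7 (Runner) has 7→2.
A2: add {4, 6, 9} — 4 (Runner) has 4→7; 6 (Runner) has 6→7; 9 (Runner) has 9→3.
A3: add {1} — 1 (Keeper): all of {6, 7, 9} already in.
A4 = A3; e.g. 0 (Keeper) can still go to 8. Fixed point.
From 9, successor 3 is in the attractor (rank 1); the other successor 8 is not.

3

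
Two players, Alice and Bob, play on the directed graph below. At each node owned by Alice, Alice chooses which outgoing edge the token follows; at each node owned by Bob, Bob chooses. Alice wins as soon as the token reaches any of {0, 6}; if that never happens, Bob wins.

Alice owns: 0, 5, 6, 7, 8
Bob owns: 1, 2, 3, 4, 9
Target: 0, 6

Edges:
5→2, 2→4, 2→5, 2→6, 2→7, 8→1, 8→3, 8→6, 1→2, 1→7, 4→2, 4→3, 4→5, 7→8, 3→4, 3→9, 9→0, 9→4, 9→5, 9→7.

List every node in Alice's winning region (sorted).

A0 = {0, 6}
A1: add {8} — 8 (Alice) has 8→6.
A2: add {7} — 7 (Alice) has 7→8.
A3 = A2; e.g. 1 (Bob) can still go to 2. Fixed point.
Alice's winning region = {0, 6, 7, 8}.

0, 6, 7, 8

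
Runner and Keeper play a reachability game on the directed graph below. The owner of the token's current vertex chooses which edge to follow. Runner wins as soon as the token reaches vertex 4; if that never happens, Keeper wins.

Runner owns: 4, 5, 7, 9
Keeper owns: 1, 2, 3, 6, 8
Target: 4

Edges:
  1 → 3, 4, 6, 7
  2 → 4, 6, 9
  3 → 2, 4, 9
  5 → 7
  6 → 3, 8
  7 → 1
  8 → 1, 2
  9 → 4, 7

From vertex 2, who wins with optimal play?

A0 = {4}
A1: add {9} — 9 (Runner) has 9→4.
A2 = A1; e.g. 1 (Keeper) can still go to 3. Fixed point.
2 never enters the attractor, so Keeper can avoid the target forever.

Keeper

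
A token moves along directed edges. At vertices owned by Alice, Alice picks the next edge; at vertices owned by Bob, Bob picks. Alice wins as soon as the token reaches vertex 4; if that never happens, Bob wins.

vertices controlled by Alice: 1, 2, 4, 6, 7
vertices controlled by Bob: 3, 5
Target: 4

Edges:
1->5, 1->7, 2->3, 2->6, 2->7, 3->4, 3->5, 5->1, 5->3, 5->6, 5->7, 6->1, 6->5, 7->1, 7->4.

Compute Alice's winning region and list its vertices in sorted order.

A0 = {4}
A1: add {7} — 7 (Alice) has 7→4.
A2: add {1, 2} — 1 (Alice) has 1→7; 2 (Alice) has 2→7.
A3: add {6} — 6 (Alice) has 6→1.
A4 = A3; e.g. 3 (Bob) can still go to 5. Fixed point.
Alice's winning region = {1, 2, 4, 6, 7}.

1, 2, 4, 6, 7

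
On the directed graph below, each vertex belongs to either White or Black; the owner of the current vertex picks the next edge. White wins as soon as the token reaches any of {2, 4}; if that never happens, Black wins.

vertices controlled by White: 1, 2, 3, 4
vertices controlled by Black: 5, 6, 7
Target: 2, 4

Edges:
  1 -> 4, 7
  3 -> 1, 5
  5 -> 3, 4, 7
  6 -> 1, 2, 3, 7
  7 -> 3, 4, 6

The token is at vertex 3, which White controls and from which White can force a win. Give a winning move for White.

1

A0 = {2, 4}
A1: add {1} — 1 (White) has 1→4.
A2: add {3} — 3 (White) has 3→1.
A3 = A2; e.g. 5 (Black) can still go to 7. Fixed point.
From 3, successor 1 is in the attractor (rank 1); the other successor 5 is not.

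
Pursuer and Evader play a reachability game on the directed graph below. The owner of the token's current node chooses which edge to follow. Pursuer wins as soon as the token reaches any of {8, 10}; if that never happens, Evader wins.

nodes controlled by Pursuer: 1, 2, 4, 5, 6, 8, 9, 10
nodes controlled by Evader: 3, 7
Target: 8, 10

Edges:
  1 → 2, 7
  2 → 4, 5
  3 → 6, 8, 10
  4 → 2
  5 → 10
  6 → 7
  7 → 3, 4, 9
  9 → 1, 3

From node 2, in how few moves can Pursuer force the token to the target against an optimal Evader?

2

A0 = {8, 10}
A1: add {5} — 5 (Pursuer) has 5→10.
A2: add {2} — 2 (Pursuer) has 2→5.
2 enters the attractor at level 2, so Pursuer can force the target in 2 moves from there.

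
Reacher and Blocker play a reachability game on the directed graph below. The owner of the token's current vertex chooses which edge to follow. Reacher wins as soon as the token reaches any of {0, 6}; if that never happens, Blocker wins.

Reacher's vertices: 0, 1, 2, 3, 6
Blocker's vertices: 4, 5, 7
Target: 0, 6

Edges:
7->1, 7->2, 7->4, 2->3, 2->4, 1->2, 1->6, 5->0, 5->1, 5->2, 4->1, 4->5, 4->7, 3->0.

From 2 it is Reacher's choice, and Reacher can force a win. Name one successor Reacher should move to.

A0 = {0, 6}
A1: add {1, 3} — 1 (Reacher) has 1→6; 3 (Reacher) has 3→0.
A2: add {2} — 2 (Reacher) has 2→3.
A3: add {5} — 5 (Blocker): all of {0, 1, 2} already in.
A4 = A3; e.g. 4 (Blocker) can still go to 7. Fixed point.
From 2, successor 3 is in the attractor (rank 1); the other successor 4 is not.

3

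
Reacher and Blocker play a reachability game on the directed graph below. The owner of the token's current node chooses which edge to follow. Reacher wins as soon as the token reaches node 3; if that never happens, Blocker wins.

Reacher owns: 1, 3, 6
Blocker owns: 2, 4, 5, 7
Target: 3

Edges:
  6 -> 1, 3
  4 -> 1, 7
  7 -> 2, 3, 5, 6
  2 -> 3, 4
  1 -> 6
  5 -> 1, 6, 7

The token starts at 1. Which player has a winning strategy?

A0 = {3}
A1: add {6} — 6 (Reacher) has 6→3.
A2: add {1} — 1 (Reacher) has 1→6.
A3 = A2; e.g. 2 (Blocker) can still go to 4. Fixed point.
1 ∈ A2, so Reacher can force the target.

Reacher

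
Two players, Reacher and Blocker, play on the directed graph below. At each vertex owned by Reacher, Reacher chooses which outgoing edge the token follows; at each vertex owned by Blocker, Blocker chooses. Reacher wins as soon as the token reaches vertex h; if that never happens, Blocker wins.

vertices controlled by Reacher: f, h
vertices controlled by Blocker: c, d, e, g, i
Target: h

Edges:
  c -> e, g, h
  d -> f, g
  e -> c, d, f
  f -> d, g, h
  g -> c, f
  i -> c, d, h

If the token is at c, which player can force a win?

Blocker

A0 = {h}
A1: add {f} — f (Reacher) has f→h.
A2 = A1; e.g. c (Blocker) can still go to e. Fixed point.
c never enters the attractor, so Blocker can avoid the target forever.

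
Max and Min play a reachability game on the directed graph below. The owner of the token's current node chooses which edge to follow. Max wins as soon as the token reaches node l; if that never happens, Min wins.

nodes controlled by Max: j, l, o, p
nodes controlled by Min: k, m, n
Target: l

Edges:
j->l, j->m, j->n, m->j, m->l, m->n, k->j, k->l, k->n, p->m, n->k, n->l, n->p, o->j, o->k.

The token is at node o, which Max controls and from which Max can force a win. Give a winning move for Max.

j

A0 = {l}
A1: add {j} — j (Max) has j→l.
A2: add {o} — o (Max) has o→j.
A3 = A2; e.g. k (Min) can still go to n. Fixed point.
From o, successor j is in the attractor (rank 1); the other successor k is not.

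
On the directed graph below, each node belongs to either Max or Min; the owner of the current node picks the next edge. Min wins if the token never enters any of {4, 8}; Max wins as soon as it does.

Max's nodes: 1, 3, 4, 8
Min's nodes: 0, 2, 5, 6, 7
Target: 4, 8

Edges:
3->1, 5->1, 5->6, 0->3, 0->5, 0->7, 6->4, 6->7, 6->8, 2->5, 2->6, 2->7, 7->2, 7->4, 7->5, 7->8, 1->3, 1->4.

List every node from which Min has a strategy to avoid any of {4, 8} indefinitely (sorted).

A0 = {4, 8}
A1: add {1} — 1 (Max) has 1→4.
A2: add {3} — 3 (Max) has 3→1.
A3 = A2; e.g. 0 (Min) can still go to 5. Fixed point.
Max's attractor = {1, 3, 4, 8}; Min avoids the target exactly from the complement.

0, 2, 5, 6, 7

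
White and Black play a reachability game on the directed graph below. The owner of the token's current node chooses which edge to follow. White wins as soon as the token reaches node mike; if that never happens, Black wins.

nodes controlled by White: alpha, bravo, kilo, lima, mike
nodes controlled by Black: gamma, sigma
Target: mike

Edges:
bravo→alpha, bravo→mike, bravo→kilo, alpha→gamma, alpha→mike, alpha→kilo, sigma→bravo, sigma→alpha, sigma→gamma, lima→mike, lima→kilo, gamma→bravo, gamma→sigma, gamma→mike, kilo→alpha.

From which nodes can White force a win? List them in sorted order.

A0 = {mike}
A1: add {alpha, bravo, lima} — bravo (White) has bravo→mike; alpha (White) has alpha→mike; lima (White) has lima→mike.
A2: add {kilo} — kilo (White) has kilo→alpha.
A3 = A2; e.g. sigma (Black) can still go to gamma. Fixed point.
White's winning region = {alpha, bravo, kilo, lima, mike}.

alpha, bravo, kilo, lima, mike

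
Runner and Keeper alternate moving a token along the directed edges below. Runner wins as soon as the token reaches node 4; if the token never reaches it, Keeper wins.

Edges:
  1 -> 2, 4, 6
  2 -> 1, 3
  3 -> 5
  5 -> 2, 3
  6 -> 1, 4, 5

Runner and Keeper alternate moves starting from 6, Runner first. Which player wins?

Track states (vertex, player-to-move).
A0 = {(4,Runner), (4,Keeper)}
A1: add {(1,Runner), (6,Runner)}.
(6,Runner) ∈ A1 ⇒ Runner forces the target.

Runner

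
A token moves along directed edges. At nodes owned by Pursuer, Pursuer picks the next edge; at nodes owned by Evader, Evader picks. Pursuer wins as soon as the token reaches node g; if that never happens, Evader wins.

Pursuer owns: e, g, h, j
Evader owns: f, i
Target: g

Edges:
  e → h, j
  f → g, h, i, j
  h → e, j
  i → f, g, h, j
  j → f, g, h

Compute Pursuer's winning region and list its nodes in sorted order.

e, g, h, j

A0 = {g}
A1: add {j} — j (Pursuer) has j→g.
A2: add {e, h} — e (Pursuer) has e→j; h (Pursuer) has h→j.
A3 = A2; e.g. f (Evader) can still go to i. Fixed point.
Pursuer's winning region = {e, g, h, j}.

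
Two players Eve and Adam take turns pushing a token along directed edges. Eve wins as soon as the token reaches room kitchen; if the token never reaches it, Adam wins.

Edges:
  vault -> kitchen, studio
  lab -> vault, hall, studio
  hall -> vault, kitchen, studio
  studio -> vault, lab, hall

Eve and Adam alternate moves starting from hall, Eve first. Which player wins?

Track states (vertex, player-to-move).
A0 = {(kitchen,Eve), (kitchen,Adam)}
A1: add {(vault,Eve), (hall,Eve)}.
(hall,Eve) ∈ A1 ⇒ Eve forces the target.

Eve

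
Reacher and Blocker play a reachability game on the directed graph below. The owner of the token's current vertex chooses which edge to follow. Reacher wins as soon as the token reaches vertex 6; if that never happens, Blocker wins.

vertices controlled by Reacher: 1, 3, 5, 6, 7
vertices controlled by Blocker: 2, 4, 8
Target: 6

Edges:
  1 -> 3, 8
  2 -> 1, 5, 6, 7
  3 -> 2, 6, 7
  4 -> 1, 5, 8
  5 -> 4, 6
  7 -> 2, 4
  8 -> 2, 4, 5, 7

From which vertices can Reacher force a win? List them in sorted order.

A0 = {6}
A1: add {3, 5} — 3 (Reacher) has 3→6; 5 (Reacher) has 5→6.
A2: add {1} — 1 (Reacher) has 1→3.
A3 = A2; e.g. 2 (Blocker) can still go to 7. Fixed point.
Reacher's winning region = {1, 3, 5, 6}.

1, 3, 5, 6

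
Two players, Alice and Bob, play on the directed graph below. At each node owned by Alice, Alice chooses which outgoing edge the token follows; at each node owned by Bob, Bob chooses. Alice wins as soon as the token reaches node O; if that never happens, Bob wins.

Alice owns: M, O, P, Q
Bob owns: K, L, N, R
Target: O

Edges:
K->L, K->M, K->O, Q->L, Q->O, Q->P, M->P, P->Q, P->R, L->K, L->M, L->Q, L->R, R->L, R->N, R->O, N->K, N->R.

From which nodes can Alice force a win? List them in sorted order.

A0 = {O}
A1: add {Q} — Q (Alice) has Q→O.
A2: add {P} — P (Alice) has P→Q.
A3: add {M} — M (Alice) has M→P.
A4 = A3; e.g. K (Bob) can still go to L. Fixed point.
Alice's winning region = {M, O, P, Q}.

M, O, P, Q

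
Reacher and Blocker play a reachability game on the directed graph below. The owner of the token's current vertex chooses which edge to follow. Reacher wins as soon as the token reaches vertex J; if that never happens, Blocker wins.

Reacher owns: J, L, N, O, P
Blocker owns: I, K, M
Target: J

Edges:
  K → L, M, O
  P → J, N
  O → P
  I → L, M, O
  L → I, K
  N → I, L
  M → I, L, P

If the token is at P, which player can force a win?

Reacher

A0 = {J}
A1: add {P} — P (Reacher) has P→J.
P ∈ A1, so Reacher can force the target.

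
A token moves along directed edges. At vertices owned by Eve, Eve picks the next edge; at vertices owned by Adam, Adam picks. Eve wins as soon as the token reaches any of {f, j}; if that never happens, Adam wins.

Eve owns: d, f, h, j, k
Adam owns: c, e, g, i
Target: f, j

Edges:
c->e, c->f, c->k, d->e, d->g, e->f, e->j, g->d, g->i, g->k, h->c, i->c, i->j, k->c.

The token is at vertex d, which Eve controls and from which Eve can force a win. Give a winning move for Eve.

A0 = {f, j}
A1: add {e} — e (Adam): all of {f, j} already in.
A2: add {d} — d (Eve) has d→e.
A3 = A2; e.g. c (Adam) can still go to k. Fixed point.
From d, successor e is in the attractor (rank 1); the other successor g is not.

e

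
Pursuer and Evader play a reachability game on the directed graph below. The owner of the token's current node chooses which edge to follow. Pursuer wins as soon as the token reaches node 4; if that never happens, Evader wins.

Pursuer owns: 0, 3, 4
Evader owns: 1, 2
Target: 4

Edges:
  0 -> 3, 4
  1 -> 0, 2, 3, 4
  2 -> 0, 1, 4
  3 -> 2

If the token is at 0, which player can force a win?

Pursuer

A0 = {4}
A1: add {0} — 0 (Pursuer) has 0→4.
A2 = A1; e.g. 1 (Evader) can still go to 2. Fixed point.
0 ∈ A1, so Pursuer can force the target.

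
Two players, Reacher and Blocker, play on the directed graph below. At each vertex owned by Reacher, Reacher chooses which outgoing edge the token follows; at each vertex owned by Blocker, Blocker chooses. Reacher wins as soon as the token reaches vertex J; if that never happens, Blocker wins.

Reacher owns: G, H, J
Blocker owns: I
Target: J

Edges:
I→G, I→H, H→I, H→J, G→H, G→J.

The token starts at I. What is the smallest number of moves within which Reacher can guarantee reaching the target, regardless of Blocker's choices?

2

A0 = {J}
A1: add {G, H} — G (Reacher) has G→J; H (Reacher) has H→J.
A2: add {I} — I (Blocker): all of {G, H} already in.
A2 = all vertices. Fixed point.
I enters the attractor at level 2, so Reacher can force the target in 2 moves from there.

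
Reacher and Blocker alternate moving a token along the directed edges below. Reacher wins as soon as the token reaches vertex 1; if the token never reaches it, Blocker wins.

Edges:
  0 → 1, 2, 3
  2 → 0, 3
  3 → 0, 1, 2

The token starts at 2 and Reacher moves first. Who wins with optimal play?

Track states (vertex, player-to-move).
A0 = {(1,Reacher), (1,Blocker)}
A1: add {(0,Reacher), (3,Reacher)}.
A2: add {(2,Blocker)}.
A3 = A2; e.g. (0,Blocker) stays out. (2,Reacher) never enters ⇒ Blocker avoids the target.

Blocker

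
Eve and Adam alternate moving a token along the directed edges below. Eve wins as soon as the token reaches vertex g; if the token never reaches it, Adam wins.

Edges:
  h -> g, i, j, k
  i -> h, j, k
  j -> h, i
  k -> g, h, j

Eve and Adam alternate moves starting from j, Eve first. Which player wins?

Adam

Track states (vertex, player-to-move).
A0 = {(g,Eve), (g,Adam)}
A1: add {(h,Eve), (k,Eve)}.
A2 = A1; e.g. (h,Adam) stays out. (j,Eve) never enters ⇒ Adam avoids the target.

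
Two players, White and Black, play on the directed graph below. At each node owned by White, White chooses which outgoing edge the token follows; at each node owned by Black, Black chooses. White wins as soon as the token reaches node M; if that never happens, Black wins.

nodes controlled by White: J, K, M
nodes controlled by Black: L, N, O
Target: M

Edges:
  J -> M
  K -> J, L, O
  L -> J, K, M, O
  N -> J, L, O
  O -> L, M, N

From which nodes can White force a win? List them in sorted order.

J, K, M

A0 = {M}
A1: add {J} — J (White) has J→M.
A2: add {K} — K (White) has K→J.
A3 = A2; e.g. L (Black) can still go to O. Fixed point.
White's winning region = {J, K, M}.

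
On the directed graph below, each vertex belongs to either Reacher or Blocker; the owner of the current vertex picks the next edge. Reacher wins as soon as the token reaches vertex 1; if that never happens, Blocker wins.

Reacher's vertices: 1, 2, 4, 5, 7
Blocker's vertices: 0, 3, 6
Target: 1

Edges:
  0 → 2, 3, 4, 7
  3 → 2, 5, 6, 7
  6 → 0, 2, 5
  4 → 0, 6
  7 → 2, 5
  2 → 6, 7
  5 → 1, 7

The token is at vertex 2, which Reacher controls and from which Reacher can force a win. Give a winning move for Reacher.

A0 = {1}
A1: add {5} — 5 (Reacher) has 5→1.
A2: add {7} — 7 (Reacher) has 7→5.
A3: add {2} — 2 (Reacher) has 2→7.
A4 = A3; e.g. 0 (Blocker) can still go to 3. Fixed point.
From 2, successor 7 is in the attractor (rank 2); the other successor 6 is not.

7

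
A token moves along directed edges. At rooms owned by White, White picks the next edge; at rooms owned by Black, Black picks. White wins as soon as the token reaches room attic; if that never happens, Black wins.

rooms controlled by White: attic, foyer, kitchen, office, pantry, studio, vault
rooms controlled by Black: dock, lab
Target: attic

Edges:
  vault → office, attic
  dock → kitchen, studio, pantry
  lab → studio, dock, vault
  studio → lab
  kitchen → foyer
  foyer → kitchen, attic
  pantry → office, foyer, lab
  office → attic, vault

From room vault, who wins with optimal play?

A0 = {attic}
A1: add {foyer, office, vault} — office (White) has office→attic; foyer (White) has foyer→attic; vault (White) has vault→attic.
vault ∈ A1, so White can force the target.

White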